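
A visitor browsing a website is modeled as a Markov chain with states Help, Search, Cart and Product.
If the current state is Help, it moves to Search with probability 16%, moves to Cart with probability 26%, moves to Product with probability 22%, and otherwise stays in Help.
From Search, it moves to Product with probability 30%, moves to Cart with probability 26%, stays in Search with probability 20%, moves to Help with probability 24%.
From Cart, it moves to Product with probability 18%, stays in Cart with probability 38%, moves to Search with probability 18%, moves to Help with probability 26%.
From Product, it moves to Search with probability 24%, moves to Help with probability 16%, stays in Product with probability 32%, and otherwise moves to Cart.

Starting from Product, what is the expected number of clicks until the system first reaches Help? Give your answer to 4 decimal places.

4.8150

Let t(s) be the expected number of clicks to first reach Help from state s, with t(Help) = 0. Conditioning on the first click:
t(Search) = 1 + 0.2·t(Search) + 0.26·t(Cart) + 0.3·t(Product)
t(Cart) = 1 + 0.18·t(Search) + 0.38·t(Cart) + 0.18·t(Product)
t(Product) = 1 + 0.24·t(Search) + 0.28·t(Cart) + 0.32·t(Product)
Solving: t(Search) = 4.4544, t(Cart) = 4.3040, t(Product) = 4.8150.
Expected clicks from Product to Help: 4.8150.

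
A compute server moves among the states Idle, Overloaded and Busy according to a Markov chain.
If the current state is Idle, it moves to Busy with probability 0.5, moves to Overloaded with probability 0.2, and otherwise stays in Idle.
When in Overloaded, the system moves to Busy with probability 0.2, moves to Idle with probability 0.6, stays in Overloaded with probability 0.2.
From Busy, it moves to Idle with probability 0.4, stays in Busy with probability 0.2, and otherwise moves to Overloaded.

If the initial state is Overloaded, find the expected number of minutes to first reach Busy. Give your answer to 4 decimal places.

2.9545

Let t(s) be the expected number of minutes to first reach Busy from state s, with t(Busy) = 0. Conditioning on the first minute:
t(Idle) = 1 + 0.3·t(Idle) + 0.2·t(Overloaded)
t(Overloaded) = 1 + 0.6·t(Idle) + 0.2·t(Overloaded)
Solving: t(Idle) = 2.2727, t(Overloaded) = 2.9545.
Expected minutes from Overloaded to Busy: 2.9545.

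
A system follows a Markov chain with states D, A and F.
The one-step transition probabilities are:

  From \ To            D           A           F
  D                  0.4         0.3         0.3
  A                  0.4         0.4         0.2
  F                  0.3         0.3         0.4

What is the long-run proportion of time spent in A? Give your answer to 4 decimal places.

Let the stationary distribution be π with π = πP and π_1 + π_2 + π_3 = 1.
π_1 = 0.4·π_1 + 0.4·π_2 + 0.3·π_3
π_2 = 0.3·π_1 + 0.4·π_2 + 0.3·π_3
Solving with the normalization constraint gives π = (0.3704, 0.3333, 0.2963).
So the stationary probability of A is 0.3333.

0.3333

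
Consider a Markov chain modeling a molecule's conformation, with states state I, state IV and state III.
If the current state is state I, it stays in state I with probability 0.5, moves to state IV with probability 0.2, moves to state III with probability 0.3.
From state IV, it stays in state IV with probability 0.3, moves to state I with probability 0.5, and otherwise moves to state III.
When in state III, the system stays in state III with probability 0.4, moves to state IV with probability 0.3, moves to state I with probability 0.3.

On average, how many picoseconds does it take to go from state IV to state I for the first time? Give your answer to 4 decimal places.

Let t(s) be the expected number of picoseconds to first reach state I from state s, with t(state I) = 0. Conditioning on the first picosecond:
t(state IV) = 1 + 0.3·t(state IV) + 0.2·t(state III)
t(state III) = 1 + 0.3·t(state IV) + 0.4·t(state III)
Solving: t(state IV) = 2.2222, t(state III) = 2.7778.
Expected picoseconds from state IV to state I: 2.2222.

2.2222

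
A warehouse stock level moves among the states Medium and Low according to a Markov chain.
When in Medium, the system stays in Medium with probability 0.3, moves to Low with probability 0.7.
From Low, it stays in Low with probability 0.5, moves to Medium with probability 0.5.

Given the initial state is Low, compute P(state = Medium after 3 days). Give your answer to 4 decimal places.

0.4200

Propagate the distribution vector 3 days from Low.
After 0 days: (0.0000, 1.0000)
After 1 day: (0.5000, 0.5000)
After 2 days: (0.4000, 0.6000)
After 3 days: (0.4200, 0.5800)
P(in Medium after 3 days) = 0.4200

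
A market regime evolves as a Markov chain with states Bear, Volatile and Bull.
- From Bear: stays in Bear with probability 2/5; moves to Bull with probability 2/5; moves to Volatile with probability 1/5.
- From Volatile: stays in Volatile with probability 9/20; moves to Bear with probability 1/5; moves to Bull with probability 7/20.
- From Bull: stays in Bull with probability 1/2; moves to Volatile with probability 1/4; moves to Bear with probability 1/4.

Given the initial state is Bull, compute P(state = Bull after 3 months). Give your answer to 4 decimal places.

0.4294

Propagate the distribution vector 3 months from Bull.
After 0 months: (0.0000, 0.0000, 1.0000)
After 1 month: (0.2500, 0.2500, 0.5000)
After 2 months: (0.2750, 0.2875, 0.4375)
After 3 months: (0.2769, 0.2938, 0.4294)
P(in Bull after 3 months) = 0.4294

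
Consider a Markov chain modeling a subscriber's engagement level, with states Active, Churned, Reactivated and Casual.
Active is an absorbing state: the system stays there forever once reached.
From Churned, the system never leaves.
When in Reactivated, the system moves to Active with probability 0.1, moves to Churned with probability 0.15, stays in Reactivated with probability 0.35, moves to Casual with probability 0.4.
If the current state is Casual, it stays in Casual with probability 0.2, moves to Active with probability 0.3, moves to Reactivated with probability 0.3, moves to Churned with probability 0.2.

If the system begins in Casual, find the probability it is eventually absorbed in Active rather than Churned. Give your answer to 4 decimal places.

Let h(s) be the probability of absorption at Active starting from transient state s. Then h(Active) = 1 and h(Churned) = 0. By first-step analysis:
h(Reactivated) = 0.1·1 + 0.15·0 + 0.35·h(Reactivated) + 0.4·h(Casual)
h(Casual) = 0.3·1 + 0.2·0 + 0.3·h(Reactivated) + 0.2·h(Casual)
Solving: h(Reactivated) = 0.5000, h(Casual) = 0.5625.
Starting from Casual, the probability is 0.5625.

0.5625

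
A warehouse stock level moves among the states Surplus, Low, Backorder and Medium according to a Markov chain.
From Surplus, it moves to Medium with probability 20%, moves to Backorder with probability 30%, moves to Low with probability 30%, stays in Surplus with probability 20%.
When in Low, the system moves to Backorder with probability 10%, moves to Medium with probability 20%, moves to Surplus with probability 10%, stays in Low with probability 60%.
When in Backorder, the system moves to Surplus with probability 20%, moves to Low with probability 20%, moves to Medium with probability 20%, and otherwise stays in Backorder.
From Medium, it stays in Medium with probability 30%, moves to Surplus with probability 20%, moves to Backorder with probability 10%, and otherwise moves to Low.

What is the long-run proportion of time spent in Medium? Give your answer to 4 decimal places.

Let the stationary distribution be π with π = πP and π_1 + π_2 + π_3 + π_4 = 1.
π_1 = 0.2·π_1 + 0.1·π_2 + 0.2·π_3 + 0.2·π_4
π_2 = 0.3·π_1 + 0.6·π_2 + 0.2·π_3 + 0.4·π_4
π_3 = 0.3·π_1 + 0.1·π_2 + 0.4·π_3 + 0.1·π_4
Solving with the normalization constraint gives π = (0.1566, 0.4335, 0.1876, 0.2222).
So the stationary probability of Medium is 0.2222.

0.2222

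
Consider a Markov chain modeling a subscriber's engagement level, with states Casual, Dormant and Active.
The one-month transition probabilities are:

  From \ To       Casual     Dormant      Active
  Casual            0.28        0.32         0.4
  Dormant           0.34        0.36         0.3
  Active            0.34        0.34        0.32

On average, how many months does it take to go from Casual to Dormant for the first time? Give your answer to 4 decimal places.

Let t(s) be the expected number of months to first reach Dormant from state s, with t(Dormant) = 0. Conditioning on the first month:
t(Casual) = 1 + 0.28·t(Casual) + 0.4·t(Active)
t(Active) = 1 + 0.34·t(Casual) + 0.32·t(Active)
Solving: t(Casual) = 3.0543, t(Active) = 2.9977.
Expected months from Casual to Dormant: 3.0543.

3.0543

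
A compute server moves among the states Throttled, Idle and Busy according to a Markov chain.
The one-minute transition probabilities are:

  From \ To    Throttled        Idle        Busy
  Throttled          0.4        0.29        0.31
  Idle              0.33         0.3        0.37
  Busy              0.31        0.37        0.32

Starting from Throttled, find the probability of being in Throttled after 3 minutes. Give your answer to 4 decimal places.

Propagate the distribution vector 3 minutes from Throttled.
After 0 minutes: (1.0000, 0.0000, 0.0000)
After 1 minute: (0.4000, 0.2900, 0.3100)
After 2 minutes: (0.3518, 0.3177, 0.3305)
After 3 minutes: (0.3480, 0.3196, 0.3324)
P(in Throttled after 3 minutes) = 0.3480

0.3480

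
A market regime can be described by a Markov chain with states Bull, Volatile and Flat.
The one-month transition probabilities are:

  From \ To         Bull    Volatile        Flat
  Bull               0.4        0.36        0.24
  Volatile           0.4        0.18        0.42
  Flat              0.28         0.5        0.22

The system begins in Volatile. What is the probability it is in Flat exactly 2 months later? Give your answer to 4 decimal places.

Sum over the intermediate state after 1 month:
P = P(Volatile→Bull)·P(Bull→Flat) + P(Volatile→Volatile)·P(Volatile→Flat) + P(Volatile→Flat)·P(Flat→Flat)
  = 0.4×0.24 + 0.18×0.42 + 0.42×0.22
  = 0.0960 + 0.0756 + 0.0924 = 0.2640

0.2640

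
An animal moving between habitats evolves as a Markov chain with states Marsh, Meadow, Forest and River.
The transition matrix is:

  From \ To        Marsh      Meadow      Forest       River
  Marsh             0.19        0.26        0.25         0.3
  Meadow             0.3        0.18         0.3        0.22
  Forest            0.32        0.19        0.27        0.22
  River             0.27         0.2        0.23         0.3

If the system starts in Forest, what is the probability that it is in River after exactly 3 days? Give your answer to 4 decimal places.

Propagate the distribution vector 3 days from Forest.
After 0 days: (0.0000, 0.0000, 1.0000, 0.0000)
After 1 day: (0.3200, 0.1900, 0.2700, 0.2200)
After 2 days: (0.2636, 0.2127, 0.2605, 0.2632)
After 3 days: (0.2683, 0.2090, 0.2606, 0.2621)
P(in River after 3 days) = 0.2621

0.2621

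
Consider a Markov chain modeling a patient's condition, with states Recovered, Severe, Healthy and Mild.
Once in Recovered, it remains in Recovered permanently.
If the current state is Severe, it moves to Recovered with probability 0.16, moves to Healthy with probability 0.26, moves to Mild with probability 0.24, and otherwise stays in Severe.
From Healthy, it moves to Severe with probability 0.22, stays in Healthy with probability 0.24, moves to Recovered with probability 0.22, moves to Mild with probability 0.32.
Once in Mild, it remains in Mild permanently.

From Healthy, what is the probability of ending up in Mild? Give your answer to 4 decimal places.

Let h(s) be the probability of absorption at Mild starting from transient state s. Then h(Mild) = 1 and h(Recovered) = 0. By first-step analysis:
h(Severe) = 0.16·0 + 0.34·h(Severe) + 0.26·h(Healthy) + 0.24·1
h(Healthy) = 0.22·0 + 0.22·h(Severe) + 0.24·h(Healthy) + 0.32·1
Solving: h(Severe) = 0.5977, h(Healthy) = 0.5941.
Starting from Healthy, the probability is 0.5941.

0.5941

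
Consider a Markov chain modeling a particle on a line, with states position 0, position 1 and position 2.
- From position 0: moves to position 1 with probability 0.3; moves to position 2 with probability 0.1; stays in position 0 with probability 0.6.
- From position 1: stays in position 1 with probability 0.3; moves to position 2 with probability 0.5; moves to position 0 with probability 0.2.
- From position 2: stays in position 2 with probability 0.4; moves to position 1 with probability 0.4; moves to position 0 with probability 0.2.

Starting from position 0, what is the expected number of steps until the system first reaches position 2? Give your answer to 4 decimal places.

Let t(s) be the expected number of steps to first reach position 2 from state s, with t(position 2) = 0. Conditioning on the first step:
t(position 0) = 1 + 0.6·t(position 0) + 0.3·t(position 1)
t(position 1) = 1 + 0.2·t(position 0) + 0.3·t(position 1)
Solving: t(position 0) = 4.5455, t(position 1) = 2.7273.
Expected steps from position 0 to position 2: 4.5455.

4.5455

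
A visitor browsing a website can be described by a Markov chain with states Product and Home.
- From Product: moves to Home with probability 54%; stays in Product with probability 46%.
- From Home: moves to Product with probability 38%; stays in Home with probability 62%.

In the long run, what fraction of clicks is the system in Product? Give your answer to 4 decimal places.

Let the stationary distribution be π with π = πP and π_1 + π_2 = 1.
π_1 = 0.46·π_1 + 0.38·π_2
Solving with the normalization constraint gives π = (0.4130, 0.5870).
So the stationary probability of Product is 0.4130.

0.4130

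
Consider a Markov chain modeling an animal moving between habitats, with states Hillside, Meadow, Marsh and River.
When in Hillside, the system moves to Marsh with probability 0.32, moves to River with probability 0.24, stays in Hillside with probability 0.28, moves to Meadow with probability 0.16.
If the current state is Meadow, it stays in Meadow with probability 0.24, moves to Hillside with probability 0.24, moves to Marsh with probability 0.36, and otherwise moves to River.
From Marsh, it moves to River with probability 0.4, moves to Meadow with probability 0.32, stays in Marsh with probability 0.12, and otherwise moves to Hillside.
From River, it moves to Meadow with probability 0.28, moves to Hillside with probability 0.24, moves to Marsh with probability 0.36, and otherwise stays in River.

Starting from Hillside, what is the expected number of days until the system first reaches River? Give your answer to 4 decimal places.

Let t(s) be the expected number of days to first reach River from state s, with t(River) = 0. Conditioning on the first day:
t(Hillside) = 1 + 0.28·t(Hillside) + 0.16·t(Meadow) + 0.32·t(Marsh)
t(Meadow) = 1 + 0.24·t(Hillside) + 0.24·t(Meadow) + 0.36·t(Marsh)
t(Marsh) = 1 + 0.16·t(Hillside) + 0.32·t(Meadow) + 0.12·t(Marsh)
Solving: t(Hillside) = 3.7577, t(Meadow) = 4.0644, t(Marsh) = 3.2975.
Expected days from Hillside to River: 3.7577.

3.7577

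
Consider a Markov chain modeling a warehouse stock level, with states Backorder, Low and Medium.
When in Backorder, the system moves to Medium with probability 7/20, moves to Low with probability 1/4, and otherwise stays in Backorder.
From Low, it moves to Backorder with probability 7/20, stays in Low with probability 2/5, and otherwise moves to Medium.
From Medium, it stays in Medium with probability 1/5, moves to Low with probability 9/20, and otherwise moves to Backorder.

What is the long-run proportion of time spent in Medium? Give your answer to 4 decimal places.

0.2732

Let the stationary distribution be π with π = πP and π_1 + π_2 + π_3 = 1.
π_1 = 0.4·π_1 + 0.35·π_2 + 0.35·π_3
π_2 = 0.25·π_1 + 0.4·π_2 + 0.45·π_3
Solving with the normalization constraint gives π = (0.3684, 0.3584, 0.2732).
So the stationary probability of Medium is 0.2732.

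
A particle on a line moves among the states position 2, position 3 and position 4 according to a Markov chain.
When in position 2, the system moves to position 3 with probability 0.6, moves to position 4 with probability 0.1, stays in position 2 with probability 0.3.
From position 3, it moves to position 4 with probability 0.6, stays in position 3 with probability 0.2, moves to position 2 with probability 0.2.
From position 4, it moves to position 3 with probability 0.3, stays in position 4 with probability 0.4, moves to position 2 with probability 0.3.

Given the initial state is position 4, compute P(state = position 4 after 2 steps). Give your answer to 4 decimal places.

0.3700

Sum over the intermediate state after 1 step:
P = P(position 4→position 2)·P(position 2→position 4) + P(position 4→position 3)·P(position 3→position 4) + P(position 4→position 4)·P(position 4→position 4)
  = 0.3×0.1 + 0.3×0.6 + 0.4×0.4
  = 0.0300 + 0.1800 + 0.1600 = 0.3700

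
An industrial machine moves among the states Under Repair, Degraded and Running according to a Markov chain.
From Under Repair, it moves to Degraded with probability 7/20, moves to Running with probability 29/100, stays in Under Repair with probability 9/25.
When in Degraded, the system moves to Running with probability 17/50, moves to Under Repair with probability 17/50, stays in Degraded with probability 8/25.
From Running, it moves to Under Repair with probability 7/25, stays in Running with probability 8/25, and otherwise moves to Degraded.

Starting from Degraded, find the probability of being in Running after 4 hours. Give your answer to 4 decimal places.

0.3173

Propagate the distribution vector 4 hours from Degraded.
After 0 hours: (0.0000, 1.0000, 0.0000)
After 1 hour: (0.3400, 0.3200, 0.3400)
After 2 hours: (0.3264, 0.3574, 0.3162)
After 3 hours: (0.3276, 0.3551, 0.3174)
After 4 hours: (0.3275, 0.3552, 0.3173)
P(in Running after 4 hours) = 0.3173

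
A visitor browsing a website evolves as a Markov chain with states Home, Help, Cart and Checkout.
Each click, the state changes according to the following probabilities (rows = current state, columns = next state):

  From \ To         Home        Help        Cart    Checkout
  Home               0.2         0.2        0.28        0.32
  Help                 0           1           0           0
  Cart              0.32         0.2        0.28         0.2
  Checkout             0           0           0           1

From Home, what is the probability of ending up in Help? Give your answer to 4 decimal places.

Let h(s) be the probability of absorption at Help starting from transient state s. Then h(Help) = 1 and h(Checkout) = 0. By first-step analysis:
h(Home) = 0.2·h(Home) + 0.2·1 + 0.28·h(Cart) + 0.32·0
h(Cart) = 0.32·h(Home) + 0.2·1 + 0.28·h(Cart) + 0.2·0
Solving: h(Home) = 0.4112, h(Cart) = 0.4605.
Starting from Home, the probability is 0.4112.

0.4112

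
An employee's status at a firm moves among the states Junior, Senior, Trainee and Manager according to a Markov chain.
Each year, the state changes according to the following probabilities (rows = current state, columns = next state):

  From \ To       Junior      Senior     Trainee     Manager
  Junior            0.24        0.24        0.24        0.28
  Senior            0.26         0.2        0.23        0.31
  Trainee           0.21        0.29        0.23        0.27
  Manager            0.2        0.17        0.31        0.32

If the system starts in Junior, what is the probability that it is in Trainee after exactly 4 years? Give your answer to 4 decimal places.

0.2559

Propagate the distribution vector 4 years from Junior.
After 0 years: (1.0000, 0.0000, 0.0000, 0.0000)
After 1 year: (0.2400, 0.2400, 0.2400, 0.2800)
After 2 years: (0.2264, 0.2228, 0.2548, 0.2960)
After 3 years: (0.2250, 0.2231, 0.2559, 0.2960)
After 4 years: (0.2249, 0.2232, 0.2559, 0.2960)
P(in Trainee after 4 years) = 0.2559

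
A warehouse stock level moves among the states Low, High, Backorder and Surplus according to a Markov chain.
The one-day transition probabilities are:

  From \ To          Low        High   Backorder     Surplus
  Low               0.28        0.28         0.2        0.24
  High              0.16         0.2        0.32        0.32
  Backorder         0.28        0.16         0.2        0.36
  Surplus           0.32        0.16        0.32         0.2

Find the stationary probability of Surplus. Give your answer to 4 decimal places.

Let the stationary distribution be π with π = πP and π_1 + π_2 + π_3 + π_4 = 1.
π_1 = 0.28·π_1 + 0.16·π_2 + 0.28·π_3 + 0.32·π_4
π_2 = 0.28·π_1 + 0.2·π_2 + 0.16·π_3 + 0.16·π_4
π_3 = 0.2·π_1 + 0.32·π_2 + 0.2·π_3 + 0.32·π_4
Solving with the normalization constraint gives π = (0.2670, 0.2000, 0.2571, 0.2758).
So the stationary probability of Surplus is 0.2758.

0.2758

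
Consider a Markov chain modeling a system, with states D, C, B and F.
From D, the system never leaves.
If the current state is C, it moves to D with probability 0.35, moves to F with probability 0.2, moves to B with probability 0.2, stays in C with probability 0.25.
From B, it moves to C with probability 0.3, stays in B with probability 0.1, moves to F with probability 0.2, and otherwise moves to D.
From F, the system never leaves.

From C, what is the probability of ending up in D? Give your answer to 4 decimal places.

Let h(s) be the probability of absorption at D starting from transient state s. Then h(D) = 1 and h(F) = 0. By first-step analysis:
h(C) = 0.35·1 + 0.25·h(C) + 0.2·h(B) + 0.2·0
h(B) = 0.4·1 + 0.3·h(C) + 0.1·h(B) + 0.2·0
Solving: h(C) = 0.6423, h(B) = 0.6585.
Starting from C, the probability is 0.6423.

0.6423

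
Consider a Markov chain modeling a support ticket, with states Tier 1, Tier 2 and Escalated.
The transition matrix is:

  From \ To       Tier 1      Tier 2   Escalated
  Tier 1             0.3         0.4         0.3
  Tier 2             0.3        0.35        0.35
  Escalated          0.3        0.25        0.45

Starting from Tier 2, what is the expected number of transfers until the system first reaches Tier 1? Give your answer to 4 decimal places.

Let t(s) be the expected number of transfers to first reach Tier 1 from state s, with t(Tier 1) = 0. Conditioning on the first transfer:
t(Tier 2) = 1 + 0.35·t(Tier 2) + 0.35·t(Escalated)
t(Escalated) = 1 + 0.25·t(Tier 2) + 0.45·t(Escalated)
Solving: t(Tier 2) = 3.3333, t(Escalated) = 3.3333.
Expected transfers from Tier 2 to Tier 1: 3.3333.

3.3333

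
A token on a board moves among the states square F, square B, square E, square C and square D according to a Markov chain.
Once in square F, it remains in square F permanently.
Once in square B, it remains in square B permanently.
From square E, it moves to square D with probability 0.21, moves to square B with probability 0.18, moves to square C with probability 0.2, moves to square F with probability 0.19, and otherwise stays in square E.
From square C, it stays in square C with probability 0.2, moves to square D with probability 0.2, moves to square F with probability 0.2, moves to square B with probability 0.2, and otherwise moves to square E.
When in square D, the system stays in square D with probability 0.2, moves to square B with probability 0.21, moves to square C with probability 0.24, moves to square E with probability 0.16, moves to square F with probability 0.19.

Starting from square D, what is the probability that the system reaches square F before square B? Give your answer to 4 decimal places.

Let h(s) be the probability of absorption at square F starting from transient state s. Then h(square F) = 1 and h(square B) = 0. By first-step analysis:
h(square E) = 0.19·1 + 0.18·0 + 0.22·h(square E) + 0.2·h(square C) + 0.21·h(square D)
h(square C) = 0.2·1 + 0.2·0 + 0.2·h(square E) + 0.2·h(square C) + 0.2·h(square D)
h(square D) = 0.19·1 + 0.21·0 + 0.16·h(square E) + 0.24·h(square C) + 0.2·h(square D)
Solving: h(square E) = 0.5023, h(square C) = 0.4974, h(square D) = 0.4872.
Starting from square D, the probability is 0.4872.

0.4872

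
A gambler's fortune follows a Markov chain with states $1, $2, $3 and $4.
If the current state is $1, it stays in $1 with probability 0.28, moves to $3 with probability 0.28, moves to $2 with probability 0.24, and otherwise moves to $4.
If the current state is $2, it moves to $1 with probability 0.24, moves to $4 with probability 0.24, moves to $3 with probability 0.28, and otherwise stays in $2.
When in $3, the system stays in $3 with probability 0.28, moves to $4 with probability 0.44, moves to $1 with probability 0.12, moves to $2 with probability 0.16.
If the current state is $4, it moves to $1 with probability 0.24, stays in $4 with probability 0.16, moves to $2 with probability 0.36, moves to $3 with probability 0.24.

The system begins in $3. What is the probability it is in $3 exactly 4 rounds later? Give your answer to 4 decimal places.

0.2695

Propagate the distribution vector 4 rounds from $3.
After 0 rounds: (0.0000, 0.0000, 1.0000, 0.0000)
After 1 round: (0.1200, 0.1600, 0.2800, 0.4400)
After 2 rounds: (0.2112, 0.2704, 0.2624, 0.2560)
After 3 rounds: (0.2170, 0.2497, 0.2698, 0.2636)
After 4 rounds: (0.2163, 0.2500, 0.2695, 0.2642)
P(in $3 after 4 rounds) = 0.2695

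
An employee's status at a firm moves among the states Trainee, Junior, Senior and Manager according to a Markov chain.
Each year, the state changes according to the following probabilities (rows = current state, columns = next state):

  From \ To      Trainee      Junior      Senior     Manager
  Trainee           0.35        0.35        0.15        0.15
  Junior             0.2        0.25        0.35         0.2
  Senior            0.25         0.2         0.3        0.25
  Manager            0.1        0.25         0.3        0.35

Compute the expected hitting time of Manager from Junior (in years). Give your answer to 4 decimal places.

Let t(s) be the expected number of years to first reach Manager from state s, with t(Manager) = 0. Conditioning on the first year:
t(Trainee) = 1 + 0.35·t(Trainee) + 0.35·t(Junior) + 0.15·t(Senior)
t(Junior) = 1 + 0.2·t(Trainee) + 0.25·t(Junior) + 0.35·t(Senior)
t(Senior) = 1 + 0.25·t(Trainee) + 0.2·t(Junior) + 0.3·t(Senior)
Solving: t(Trainee) = 5.3022, t(Junior) = 4.9588, t(Senior) = 4.7390.
Expected years from Junior to Manager: 4.9588.

4.9588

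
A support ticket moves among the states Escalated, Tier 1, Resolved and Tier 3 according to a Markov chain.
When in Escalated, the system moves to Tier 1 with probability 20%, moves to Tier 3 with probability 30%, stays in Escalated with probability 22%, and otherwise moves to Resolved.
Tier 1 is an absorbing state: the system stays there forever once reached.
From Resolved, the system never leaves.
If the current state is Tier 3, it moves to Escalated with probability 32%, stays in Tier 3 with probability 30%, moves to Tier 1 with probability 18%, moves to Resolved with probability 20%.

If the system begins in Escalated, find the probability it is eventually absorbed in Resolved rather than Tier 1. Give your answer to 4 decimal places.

Let h(s) be the probability of absorption at Resolved starting from transient state s. Then h(Resolved) = 1 and h(Tier 1) = 0. By first-step analysis:
h(Escalated) = 0.22·h(Escalated) + 0.2·0 + 0.28·1 + 0.3·h(Tier 3)
h(Tier 3) = 0.32·h(Escalated) + 0.18·0 + 0.2·1 + 0.3·h(Tier 3)
Solving: h(Escalated) = 0.5689, h(Tier 3) = 0.5458.
Starting from Escalated, the probability is 0.5689.

0.5689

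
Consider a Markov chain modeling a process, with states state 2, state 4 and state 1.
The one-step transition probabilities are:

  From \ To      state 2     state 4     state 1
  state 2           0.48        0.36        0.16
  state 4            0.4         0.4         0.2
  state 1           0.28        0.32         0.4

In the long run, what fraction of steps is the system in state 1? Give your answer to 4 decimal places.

Let the stationary distribution be π with π = πP and π_1 + π_2 + π_3 = 1.
π_1 = 0.48·π_1 + 0.4·π_2 + 0.28·π_3
π_2 = 0.36·π_1 + 0.4·π_2 + 0.32·π_3
Solving with the normalization constraint gives π = (0.4048, 0.3654, 0.2298).
So the stationary probability of state 1 is 0.2298.

0.2298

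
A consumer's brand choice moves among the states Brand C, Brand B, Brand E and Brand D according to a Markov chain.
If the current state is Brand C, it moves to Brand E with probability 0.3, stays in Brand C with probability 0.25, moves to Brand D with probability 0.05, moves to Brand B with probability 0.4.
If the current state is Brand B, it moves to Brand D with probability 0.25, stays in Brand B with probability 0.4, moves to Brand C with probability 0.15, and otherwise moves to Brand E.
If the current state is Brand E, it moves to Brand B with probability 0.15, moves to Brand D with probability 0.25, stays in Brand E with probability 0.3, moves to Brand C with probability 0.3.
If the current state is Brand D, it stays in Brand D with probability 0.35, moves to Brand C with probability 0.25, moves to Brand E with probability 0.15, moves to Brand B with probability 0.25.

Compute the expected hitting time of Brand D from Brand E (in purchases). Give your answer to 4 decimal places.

Let t(s) be the expected number of purchases to first reach Brand D from state s, with t(Brand D) = 0. Conditioning on the first purchase:
t(Brand C) = 1 + 0.25·t(Brand C) + 0.4·t(Brand B) + 0.3·t(Brand E)
t(Brand B) = 1 + 0.15·t(Brand C) + 0.4·t(Brand B) + 0.2·t(Brand E)
t(Brand E) = 1 + 0.3·t(Brand C) + 0.15·t(Brand B) + 0.3·t(Brand E)
Solving: t(Brand C) = 5.8824, t(Brand B) = 4.7964, t(Brand E) = 4.9774.
Expected purchases from Brand E to Brand D: 4.9774.

4.9774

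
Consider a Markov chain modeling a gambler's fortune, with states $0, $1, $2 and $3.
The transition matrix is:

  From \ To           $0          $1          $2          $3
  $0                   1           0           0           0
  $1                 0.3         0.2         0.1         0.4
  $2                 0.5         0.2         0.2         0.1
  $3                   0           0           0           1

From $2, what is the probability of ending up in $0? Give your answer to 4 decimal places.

Let h(s) be the probability of absorption at $0 starting from transient state s. Then h($0) = 1 and h($3) = 0. By first-step analysis:
h($1) = 0.3·1 + 0.2·h($1) + 0.1·h($2) + 0.4·0
h($2) = 0.5·1 + 0.2·h($1) + 0.2·h($2) + 0.1·0
Solving: h($1) = 0.4677, h($2) = 0.7419.
Starting from $2, the probability is 0.7419.

0.7419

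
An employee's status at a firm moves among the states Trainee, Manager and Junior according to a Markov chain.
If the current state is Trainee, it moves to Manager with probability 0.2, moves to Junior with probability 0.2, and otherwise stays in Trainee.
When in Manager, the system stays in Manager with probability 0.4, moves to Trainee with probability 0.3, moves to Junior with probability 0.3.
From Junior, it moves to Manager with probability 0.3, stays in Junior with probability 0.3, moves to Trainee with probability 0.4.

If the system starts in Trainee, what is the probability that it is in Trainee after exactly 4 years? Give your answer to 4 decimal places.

0.4672

Propagate the distribution vector 4 years from Trainee.
After 0 years: (1.0000, 0.0000, 0.0000)
After 1 year: (0.6000, 0.2000, 0.2000)
After 2 years: (0.5000, 0.2600, 0.2400)
After 3 years: (0.4740, 0.2760, 0.2500)
After 4 years: (0.4672, 0.2802, 0.2526)
P(in Trainee after 4 years) = 0.4672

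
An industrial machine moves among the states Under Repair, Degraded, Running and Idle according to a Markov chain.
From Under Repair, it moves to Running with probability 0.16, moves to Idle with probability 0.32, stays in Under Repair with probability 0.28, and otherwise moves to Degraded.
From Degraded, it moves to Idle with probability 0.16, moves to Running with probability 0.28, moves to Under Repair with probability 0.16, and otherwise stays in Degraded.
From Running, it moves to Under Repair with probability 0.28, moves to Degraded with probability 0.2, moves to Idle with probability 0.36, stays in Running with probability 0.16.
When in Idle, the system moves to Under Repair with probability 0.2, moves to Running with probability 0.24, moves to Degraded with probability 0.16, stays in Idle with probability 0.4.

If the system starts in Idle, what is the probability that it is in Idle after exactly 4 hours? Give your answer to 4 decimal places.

Propagate the distribution vector 4 hours from Idle.
After 0 hours: (0.0000, 0.0000, 0.0000, 1.0000)
After 1 hour: (0.2000, 0.1600, 0.2400, 0.4000)
After 2 hours: (0.2288, 0.2240, 0.2112, 0.3360)
After 3 hours: (0.2262, 0.2405, 0.2138, 0.3195)
After 4 hours: (0.2256, 0.2444, 0.2144, 0.3156)
P(in Idle after 4 hours) = 0.3156

0.3156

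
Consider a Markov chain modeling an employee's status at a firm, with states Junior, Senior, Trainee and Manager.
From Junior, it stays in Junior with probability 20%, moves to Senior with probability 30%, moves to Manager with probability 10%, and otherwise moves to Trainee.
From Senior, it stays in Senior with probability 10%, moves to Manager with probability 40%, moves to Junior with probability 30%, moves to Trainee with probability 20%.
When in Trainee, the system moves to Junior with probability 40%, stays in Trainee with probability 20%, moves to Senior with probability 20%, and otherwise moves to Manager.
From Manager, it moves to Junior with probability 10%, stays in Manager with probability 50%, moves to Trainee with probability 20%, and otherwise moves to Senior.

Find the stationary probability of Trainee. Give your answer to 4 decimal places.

Let the stationary distribution be π with π = πP and π_1 + π_2 + π_3 + π_4 = 1.
π_1 = 0.2·π_1 + 0.3·π_2 + 0.4·π_3 + 0.1·π_4
π_2 = 0.3·π_1 + 0.1·π_2 + 0.2·π_3 + 0.2·π_4
π_3 = 0.4·π_1 + 0.2·π_2 + 0.2·π_3 + 0.2·π_4
Solving with the normalization constraint gives π = (0.2389, 0.2035, 0.2478, 0.3097).
So the stationary probability of Trainee is 0.2478.

0.2478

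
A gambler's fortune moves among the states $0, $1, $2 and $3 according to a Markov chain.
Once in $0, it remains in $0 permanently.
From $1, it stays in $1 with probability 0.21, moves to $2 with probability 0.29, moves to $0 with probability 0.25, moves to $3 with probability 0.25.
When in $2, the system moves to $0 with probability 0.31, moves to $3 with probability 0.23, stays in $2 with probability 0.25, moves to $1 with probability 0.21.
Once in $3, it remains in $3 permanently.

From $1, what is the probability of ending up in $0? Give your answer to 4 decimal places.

0.5218

Let h(s) be the probability of absorption at $0 starting from transient state s. Then h($0) = 1 and h($3) = 0. By first-step analysis:
h($1) = 0.25·1 + 0.21·h($1) + 0.29·h($2) + 0.25·0
h($2) = 0.31·1 + 0.21·h($1) + 0.25·h($2) + 0.23·0
Solving: h($1) = 0.5218, h($2) = 0.5594.
Starting from $1, the probability is 0.5218.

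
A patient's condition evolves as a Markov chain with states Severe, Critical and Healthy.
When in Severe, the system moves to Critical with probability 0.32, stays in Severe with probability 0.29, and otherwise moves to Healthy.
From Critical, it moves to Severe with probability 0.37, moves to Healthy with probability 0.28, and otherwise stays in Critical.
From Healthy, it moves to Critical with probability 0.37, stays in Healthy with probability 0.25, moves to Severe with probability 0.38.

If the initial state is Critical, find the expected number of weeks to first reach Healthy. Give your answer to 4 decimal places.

Let t(s) be the expected number of weeks to first reach Healthy from state s, with t(Healthy) = 0. Conditioning on the first week:
t(Severe) = 1 + 0.29·t(Severe) + 0.32·t(Critical)
t(Critical) = 1 + 0.37·t(Severe) + 0.35·t(Critical)
Solving: t(Severe) = 2.8272, t(Critical) = 3.1478.
Expected weeks from Critical to Healthy: 3.1478.

3.1478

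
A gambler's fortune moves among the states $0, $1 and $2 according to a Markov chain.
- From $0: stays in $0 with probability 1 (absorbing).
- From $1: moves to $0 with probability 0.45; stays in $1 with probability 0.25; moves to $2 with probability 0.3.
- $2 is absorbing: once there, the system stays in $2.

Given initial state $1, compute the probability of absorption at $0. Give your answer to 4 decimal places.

Let h(s) be the probability of absorption at $0 starting from transient state s. Then h($0) = 1 and h($2) = 0. By first-step analysis:
h($1) = 0.45·1 + 0.25·h($1) + 0.3·0
Solving: h($1) = 0.6000.
Starting from $1, the probability is 0.6000.

0.6000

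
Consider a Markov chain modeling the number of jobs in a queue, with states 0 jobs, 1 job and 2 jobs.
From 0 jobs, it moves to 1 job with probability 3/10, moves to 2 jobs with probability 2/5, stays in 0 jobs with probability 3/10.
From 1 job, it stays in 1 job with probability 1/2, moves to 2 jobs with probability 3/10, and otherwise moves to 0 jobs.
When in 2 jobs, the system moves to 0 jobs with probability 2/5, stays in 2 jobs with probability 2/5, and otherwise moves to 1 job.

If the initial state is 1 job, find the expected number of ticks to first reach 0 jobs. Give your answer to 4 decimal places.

Let t(s) be the expected number of ticks to first reach 0 jobs from state s, with t(0 jobs) = 0. Conditioning on the first tick:
t(1 job) = 1 + 0.5·t(1 job) + 0.3·t(2 jobs)
t(2 jobs) = 1 + 0.2·t(1 job) + 0.4·t(2 jobs)
Solving: t(1 job) = 3.7500, t(2 jobs) = 2.9167.
Expected ticks from 1 job to 0 jobs: 3.7500.

3.7500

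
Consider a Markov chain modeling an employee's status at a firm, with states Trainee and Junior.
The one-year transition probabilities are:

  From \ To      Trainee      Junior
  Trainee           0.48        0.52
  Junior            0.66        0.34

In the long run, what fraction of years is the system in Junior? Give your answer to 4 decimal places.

0.4407

Let the stationary distribution be π with π = πP and π_1 + π_2 = 1.
π_1 = 0.48·π_1 + 0.66·π_2
Solving with the normalization constraint gives π = (0.5593, 0.4407).
So the stationary probability of Junior is 0.4407.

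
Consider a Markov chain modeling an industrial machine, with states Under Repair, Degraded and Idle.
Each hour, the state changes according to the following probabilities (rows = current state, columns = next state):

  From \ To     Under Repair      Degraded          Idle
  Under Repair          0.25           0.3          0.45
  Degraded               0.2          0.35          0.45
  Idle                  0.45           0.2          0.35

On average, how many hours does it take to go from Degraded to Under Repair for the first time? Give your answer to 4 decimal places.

Let t(s) be the expected number of hours to first reach Under Repair from state s, with t(Under Repair) = 0. Conditioning on the first hour:
t(Degraded) = 1 + 0.35·t(Degraded) + 0.45·t(Idle)
t(Idle) = 1 + 0.2·t(Degraded) + 0.35·t(Idle)
Solving: t(Degraded) = 3.3083, t(Idle) = 2.5564.
Expected hours from Degraded to Under Repair: 3.3083.

3.3083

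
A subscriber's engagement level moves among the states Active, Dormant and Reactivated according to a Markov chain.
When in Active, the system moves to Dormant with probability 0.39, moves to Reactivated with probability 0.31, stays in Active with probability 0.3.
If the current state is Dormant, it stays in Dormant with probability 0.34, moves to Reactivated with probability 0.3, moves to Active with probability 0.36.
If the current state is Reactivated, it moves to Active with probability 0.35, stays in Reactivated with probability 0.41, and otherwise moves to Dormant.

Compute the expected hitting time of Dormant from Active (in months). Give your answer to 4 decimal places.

Let t(s) be the expected number of months to first reach Dormant from state s, with t(Dormant) = 0. Conditioning on the first month:
t(Active) = 1 + 0.3·t(Active) + 0.31·t(Reactivated)
t(Reactivated) = 1 + 0.35·t(Active) + 0.41·t(Reactivated)
Solving: t(Active) = 2.9557, t(Reactivated) = 3.4483.
Expected months from Active to Dormant: 2.9557.

2.9557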